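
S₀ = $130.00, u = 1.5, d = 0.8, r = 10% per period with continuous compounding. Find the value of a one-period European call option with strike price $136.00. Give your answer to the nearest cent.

Risk-neutral probability p = (e^0.1 − 0.8)/(1.5 − 0.8) = 0.3052/0.7000 = 0.4360
Terminal stock prices: S_u = 195, S_d = 104
Terminal payoffs (S − K): max(59, 0) = 59, max(-32, 0) = 0
Node 0 (S = 130): V_0 = e^(−0.1)·[0.4360·59.0000 + 0.5640·0.0000] = 23.2738

$23.27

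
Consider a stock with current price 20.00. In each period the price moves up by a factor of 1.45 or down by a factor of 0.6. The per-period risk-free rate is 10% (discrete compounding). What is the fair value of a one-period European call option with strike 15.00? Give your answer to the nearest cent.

Risk-neutral probability p = (1 + 0.1 − 0.6)/(1.45 − 0.6) = 0.5000/0.8500 = 0.5882
Terminal stock prices: S_u = 29, S_d = 12
Terminal payoffs (S − K): max(14, 0) = 14, max(-3, 0) = 0
Node 0 (S = 20): V_0 = 1/1.1·[0.5882·14.0000 + 0.4118·0.0000] = 7.4866

7.49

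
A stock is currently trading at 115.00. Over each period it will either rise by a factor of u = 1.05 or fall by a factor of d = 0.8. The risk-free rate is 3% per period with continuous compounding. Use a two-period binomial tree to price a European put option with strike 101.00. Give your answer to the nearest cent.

0.76

Risk-neutral probability p = (e^0.03 − 0.8)/(1.05 − 0.8) = 0.2305/0.2500 = 0.9218
Terminal stock prices: S_uu = 126.8, S_ud = 96.6, S_dd = 73.6
Terminal payoffs (K − S): max(-25.79, 0) = 0, max(4.4, 0) = 4.4, max(27.4, 0) = 27.4
Node u (S = 120.8): V_u = e^(−0.03)·[0.9218·0.0000 + 0.0782·4.4000] = 0.3338
Node d (S = 92): V_d = e^(−0.03)·[0.9218·4.4000 + 0.0782·27.4000] = 6.0150
Node 0 (S = 115): V_0 = e^(−0.03)·[0.9218·0.3338 + 0.0782·6.0150] = 0.7550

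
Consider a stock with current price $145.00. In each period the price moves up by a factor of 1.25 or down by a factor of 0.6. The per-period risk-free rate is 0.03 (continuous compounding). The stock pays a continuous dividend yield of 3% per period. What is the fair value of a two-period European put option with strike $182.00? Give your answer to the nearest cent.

$50.74

Per-period risk-free factor R = e^0.03 = 1.0305; dividend-adjusted growth = e^(0.03−0.03) = 1.0000.
Risk-neutral probability p = (1.0000 − 0.6)/(1.25 − 0.6) = 0.4000/0.6500 = 0.6154
Terminal stock prices: S_uu = 226.6, S_ud = 108.8, S_dd = 52.2
Terminal payoffs (K − S): max(-44.56, 0) = 0, max(73.25, 0) = 73.25, max(129.8, 0) = 129.8
Node u (S = 181.2): V_u = e^(−0.03)·[0.6154·0.0000 + 0.3846·73.2500] = 27.3404
Node d (S = 87): V_d = e^(−0.03)·[0.6154·73.2500 + 0.3846·129.8000] = 92.1923
Node 0 (S = 145): V_0 = e^(−0.03)·[0.6154·27.3404 + 0.3846·92.1923] = 50.7383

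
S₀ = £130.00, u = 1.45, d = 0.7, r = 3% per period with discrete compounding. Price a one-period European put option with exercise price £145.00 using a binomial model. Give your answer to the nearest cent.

Risk-neutral probability p = (1 + 0.03 − 0.7)/(1.45 − 0.7) = 0.3300/0.7500 = 0.4400
Terminal stock prices: S_u = 188.5, S_d = 91
Terminal payoffs (K − S): max(-43.5, 0) = 0, max(54, 0) = 54
Node 0 (S = 130): V_0 = 1/1.03·[0.4400·0.0000 + 0.5600·54.0000] = 29.3592

£29.36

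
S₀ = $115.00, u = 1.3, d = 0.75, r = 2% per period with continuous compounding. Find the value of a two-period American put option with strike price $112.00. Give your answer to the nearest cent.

$12.84

Risk-neutral probability p = (e^0.02 − 0.75)/(1.3 − 0.75) = 0.2702/0.5500 = 0.4913
Terminal stock prices: S_uu = 194.4, S_ud = 112.1, S_dd = 64.69
Terminal payoffs (K − S): max(-82.35, 0) = 0, max(-0.125, 0) = 0, max(47.31, 0) = 47.31
Node u (S = 149.5): continuation = e^(−0.02)·[0.4913·0.0000 + 0.5087·0.0000] = 0.0000; exercise value = 0.0000 ≤ continuation, so V_u = 0.0000
Node d (S = 86.25): continuation = e^(−0.02)·[0.4913·0.0000 + 0.5087·47.3125] = 23.5924; exercise value = 25.7500 > continuation, so V_d = 25.7500 (exercise)
Node 0 (S = 115): continuation = e^(−0.02)·[0.4913·0.0000 + 0.5087·25.7500] = 12.8403; exercise value = 0.0000 ≤ continuation, so V_0 = 12.8403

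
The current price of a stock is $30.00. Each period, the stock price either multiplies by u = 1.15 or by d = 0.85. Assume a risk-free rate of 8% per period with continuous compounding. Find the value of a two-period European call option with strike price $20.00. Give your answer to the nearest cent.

Risk-neutral probability p = (e^0.08 − 0.85)/(1.15 − 0.85) = 0.2333/0.3000 = 0.7776
Terminal stock prices: S_uu = 39.67, S_ud = 29.32, S_dd = 21.67
Terminal payoffs (S − K): max(19.67, 0) = 19.67, max(9.325, 0) = 9.325, max(1.675, 0) = 1.675
Node u (S = 34.5): V_u = e^(−0.08)·[0.7776·19.6750 + 0.2224·9.3250] = 16.0377
Node d (S = 25.5): V_d = e^(−0.08)·[0.7776·9.3250 + 0.2224·1.6750] = 7.0377
Node 0 (S = 30): V_0 = e^(−0.08)·[0.7776·16.0377 + 0.2224·7.0377] = 12.9571

$12.96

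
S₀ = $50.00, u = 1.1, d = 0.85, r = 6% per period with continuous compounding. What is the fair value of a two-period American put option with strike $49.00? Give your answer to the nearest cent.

$1.19

Risk-neutral probability p = (e^0.06 − 0.85)/(1.1 − 0.85) = 0.2118/0.2500 = 0.8473
Terminal stock prices: S_uu = 60.5, S_ud = 46.75, S_dd = 36.12
Terminal payoffs (K − S): max(-11.5, 0) = 0, max(2.25, 0) = 2.25, max(12.88, 0) = 12.88
Node u (S = 55): continuation = e^(−0.06)·[0.8473·0.0000 + 0.1527·2.2500] = 0.3235; exercise value = 0.0000 ≤ continuation, so V_u = 0.3235
Node d (S = 42.5): continuation = e^(−0.06)·[0.8473·2.2500 + 0.1527·12.8750] = 3.6465; exercise value = 6.5000 > continuation, so V_d = 6.5000 (exercise)
Node 0 (S = 50): continuation = e^(−0.06)·[0.8473·0.3235 + 0.1527·6.5000] = 1.1926; exercise value = 0.0000 ≤ continuation, so V_0 = 1.1926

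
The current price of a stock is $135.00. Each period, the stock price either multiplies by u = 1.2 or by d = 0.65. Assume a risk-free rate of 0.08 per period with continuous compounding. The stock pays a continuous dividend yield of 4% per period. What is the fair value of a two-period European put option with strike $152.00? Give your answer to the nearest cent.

$23.15

Per-period risk-free factor R = e^0.08 = 1.0833; dividend-adjusted growth = e^(0.08−0.04) = 1.0408.
Risk-neutral probability p = (1.0408 − 0.65)/(1.2 − 0.65) = 0.3908/0.5500 = 0.7106
Terminal stock prices: S_uu = 194.4, S_ud = 105.3, S_dd = 57.04
Terminal payoffs (K − S): max(-42.4, 0) = 0, max(46.7, 0) = 46.7, max(94.96, 0) = 94.96
Node u (S = 162): V_u = e^(−0.08)·[0.7106·0.0000 + 0.2894·46.7000] = 12.4774
Node d (S = 87.75): V_d = e^(−0.08)·[0.7106·46.7000 + 0.2894·94.9625] = 56.0044
Node 0 (S = 135): V_0 = e^(−0.08)·[0.7106·12.4774 + 0.2894·56.0044] = 23.1477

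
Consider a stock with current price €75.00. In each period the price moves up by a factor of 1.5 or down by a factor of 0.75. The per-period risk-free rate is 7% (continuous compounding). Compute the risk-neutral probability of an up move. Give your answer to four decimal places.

Risk-neutral probability p = (e^0.07 − 0.75)/(1.5 − 0.75) = 0.3225/0.7500 = 0.4300

p = 0.4300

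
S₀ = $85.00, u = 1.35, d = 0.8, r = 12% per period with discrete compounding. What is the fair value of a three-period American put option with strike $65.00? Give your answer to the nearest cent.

$1.48

Risk-neutral probability p = (1 + 0.12 − 0.8)/(1.35 − 0.8) = 0.3200/0.5500 = 0.5818
Terminal stock prices: S_uuu = 209.1, S_uud = 123.9, S_udd = 73.44, S_ddd = 43.52
Terminal payoffs (K − S): max(-144.1, 0) = 0, max(-58.93, 0) = 0, max(-8.44, 0) = 0, max(21.48, 0) = 21.48
Node uu (S = 154.9): continuation = 1/1.12·[0.5818·0.0000 + 0.4182·0.0000] = 0.0000; exercise value = 0.0000 ≤ continuation, so V_uu = 0.0000
Node ud (S = 91.8): continuation = 1/1.12·[0.5818·0.0000 + 0.4182·0.0000] = 0.0000; exercise value = 0.0000 ≤ continuation, so V_ud = 0.0000
Node dd (S = 54.4): continuation = 1/1.12·[0.5818·0.0000 + 0.4182·21.4800] = 8.0201; exercise value = 10.6000 > continuation, so V_dd = 10.6000 (exercise)
Node u (S = 114.8): continuation = 1/1.12·[0.5818·0.0000 + 0.4182·0.0000] = 0.0000; exercise value = 0.0000 ≤ continuation, so V_u = 0.0000
Node d (S = 68): continuation = 1/1.12·[0.5818·0.0000 + 0.4182·10.6000] = 3.9578; exercise value = 0.0000 ≤ continuation, so V_d = 3.9578
Node 0 (S = 85): continuation = 1/1.12·[0.5818·0.0000 + 0.4182·3.9578] = 1.4777; exercise value = 0.0000 ≤ continuation, so V_0 = 1.4777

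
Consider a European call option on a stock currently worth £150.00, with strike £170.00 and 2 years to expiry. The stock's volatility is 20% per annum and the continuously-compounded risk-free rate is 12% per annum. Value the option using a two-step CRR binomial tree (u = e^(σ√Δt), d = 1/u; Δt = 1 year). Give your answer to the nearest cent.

CRR parameters: u = e^(σ√Δt) = e^(0.2·√1) = 1.2214, d = 1/u = 0.8187
Per-period rate: rΔt = 0.12·1 = 0.12, so R = e^0.12 = 1.1275
Risk-neutral probability p = (e^0.12 − 0.8187)/(1.2214 − 0.8187) = 0.3088/0.4027 = 0.7668
Terminal stock prices: S_uu = 223.8, S_ud = 150, S_dd = 100.5
Terminal payoffs (S − K): max(53.77, 0) = 53.77, max(-20, 0) = 0, max(-69.45, 0) = 0
Node u (S = 183.2): V_u = e^(−0.12)·[0.7668·53.7737 + 0.2332·0.0000] = 36.5707
Node d (S = 122.8): V_d = e^(−0.12)·[0.7668·0.0000 + 0.2332·0.0000] = 0.0000
Node 0 (S = 150): V_0 = e^(−0.12)·[0.7668·36.5707 + 0.2332·0.0000] = 24.8711

£24.87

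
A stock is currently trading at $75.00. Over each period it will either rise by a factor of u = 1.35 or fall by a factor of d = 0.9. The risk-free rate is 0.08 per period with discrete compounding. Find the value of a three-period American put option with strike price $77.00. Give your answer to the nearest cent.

$5.28

Risk-neutral probability p = (1 + 0.08 − 0.9)/(1.35 − 0.9) = 0.1800/0.4500 = 0.4000
Terminal stock prices: S_uuu = 184.5, S_uud = 123, S_udd = 82.01, S_ddd = 54.68
Terminal payoffs (K − S): max(-107.5, 0) = 0, max(-46.02, 0) = 0, max(-5.013, 0) = 0, max(22.32, 0) = 22.32
Node uu (S = 136.7): continuation = 1/1.08·[0.4000·0.0000 + 0.6000·0.0000] = 0.0000; exercise value = 0.0000 ≤ continuation, so V_uu = 0.0000
Node ud (S = 91.12): continuation = 1/1.08·[0.4000·0.0000 + 0.6000·0.0000] = 0.0000; exercise value = 0.0000 ≤ continuation, so V_ud = 0.0000
Node dd (S = 60.75): continuation = 1/1.08·[0.4000·0.0000 + 0.6000·22.3250] = 12.4028; exercise value = 16.2500 > continuation, so V_dd = 16.2500 (exercise)
Node u (S = 101.2): continuation = 1/1.08·[0.4000·0.0000 + 0.6000·0.0000] = 0.0000; exercise value = 0.0000 ≤ continuation, so V_u = 0.0000
Node d (S = 67.5): continuation = 1/1.08·[0.4000·0.0000 + 0.6000·16.2500] = 9.0278; exercise value = 9.5000 > continuation, so V_d = 9.5000 (exercise)
Node 0 (S = 75): continuation = 1/1.08·[0.4000·0.0000 + 0.6000·9.5000] = 5.2778; exercise value = 2.0000 ≤ continuation, so V_0 = 5.2778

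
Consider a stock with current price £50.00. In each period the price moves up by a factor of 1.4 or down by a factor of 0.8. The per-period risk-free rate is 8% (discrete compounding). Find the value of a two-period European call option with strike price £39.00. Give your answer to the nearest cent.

£18.27

Risk-neutral probability p = (1 + 0.08 − 0.8)/(1.4 − 0.8) = 0.2800/0.6000 = 0.4667
Terminal stock prices: S_uu = 98, S_ud = 56, S_dd = 32
Terminal payoffs (S − K): max(59, 0) = 59, max(17, 0) = 17, max(-7, 0) = 0
Node u (S = 70): V_u = 1/1.08·[0.4667·59.0000 + 0.5333·17.0000] = 33.8889
Node d (S = 40): V_d = 1/1.08·[0.4667·17.0000 + 0.5333·0.0000] = 7.3457
Node 0 (S = 50): V_0 = 1/1.08·[0.4667·33.8889 + 0.5333·7.3457] = 18.2708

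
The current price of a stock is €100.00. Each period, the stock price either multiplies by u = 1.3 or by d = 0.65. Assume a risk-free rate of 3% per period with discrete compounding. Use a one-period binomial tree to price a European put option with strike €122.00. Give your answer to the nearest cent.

€22.99

Risk-neutral probability p = (1 + 0.03 − 0.65)/(1.3 − 0.65) = 0.3800/0.6500 = 0.5846
Terminal stock prices: S_u = 130, S_d = 65
Terminal payoffs (K − S): max(-8, 0) = 0, max(57, 0) = 57
Node 0 (S = 100): V_0 = 1/1.03·[0.5846·0.0000 + 0.4154·57.0000] = 22.9873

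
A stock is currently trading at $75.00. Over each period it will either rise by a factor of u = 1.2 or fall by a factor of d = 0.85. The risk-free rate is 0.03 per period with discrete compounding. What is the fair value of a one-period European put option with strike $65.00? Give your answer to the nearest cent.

Risk-neutral probability p = (1 + 0.03 − 0.85)/(1.2 − 0.85) = 0.1800/0.3500 = 0.5143
Terminal stock prices: S_u = 90, S_d = 63.75
Terminal payoffs (K − S): max(-25, 0) = 0, max(1.25, 0) = 1.25
Node 0 (S = 75): V_0 = 1/1.03·[0.5143·0.0000 + 0.4857·1.2500] = 0.5895

$0.59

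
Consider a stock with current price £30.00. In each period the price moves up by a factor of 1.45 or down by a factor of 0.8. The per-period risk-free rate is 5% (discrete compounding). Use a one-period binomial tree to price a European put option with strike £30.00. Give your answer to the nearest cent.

Risk-neutral probability p = (1 + 0.05 − 0.8)/(1.45 − 0.8) = 0.2500/0.6500 = 0.3846
Terminal stock prices: S_u = 43.5, S_d = 24
Terminal payoffs (K − S): max(-13.5, 0) = 0, max(6, 0) = 6
Node 0 (S = 30): V_0 = 1/1.05·[0.3846·0.0000 + 0.6154·6.0000] = 3.5165

£3.52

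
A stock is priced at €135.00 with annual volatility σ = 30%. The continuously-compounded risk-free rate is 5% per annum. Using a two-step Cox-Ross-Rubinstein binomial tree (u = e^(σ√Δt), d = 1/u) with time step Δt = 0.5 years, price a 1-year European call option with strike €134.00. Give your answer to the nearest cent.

CRR parameters: u = e^(σ√Δt) = e^(0.3·√0.5) = 1.2363, d = 1/u = 0.8089
Per-period rate: rΔt = 0.05·0.5 = 0.025, so R = e^0.025 = 1.0253
Risk-neutral probability p = (e^0.025 − 0.8089)/(1.2363 − 0.8089) = 0.2165/0.4275 = 0.5064
Terminal stock prices: S_uu = 206.3, S_ud = 135, S_dd = 88.32
Terminal payoffs (S − K): max(72.34, 0) = 72.34, max(1, 0) = 1, max(-45.68, 0) = 0
Node u (S = 166.9): V_u = e^(−0.025)·[0.5064·72.3428 + 0.4936·1.0000] = 36.2105
Node d (S = 109.2): V_d = e^(−0.025)·[0.5064·1.0000 + 0.4936·0.0000] = 0.4939
Node 0 (S = 135): V_0 = e^(−0.025)·[0.5064·36.2105 + 0.4936·0.4939] = 18.1216

€18.12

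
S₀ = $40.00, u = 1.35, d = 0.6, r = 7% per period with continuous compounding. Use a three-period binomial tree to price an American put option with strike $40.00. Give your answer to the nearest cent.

$7.06

Risk-neutral probability p = (e^0.07 − 0.6)/(1.35 − 0.6) = 0.4725/0.7500 = 0.6300
Terminal stock prices: S_uuu = 98.42, S_uud = 43.74, S_udd = 19.44, S_ddd = 8.64
Terminal payoffs (K − S): max(-58.42, 0) = 0, max(-3.74, 0) = 0, max(20.56, 0) = 20.56, max(31.36, 0) = 31.36
Node uu (S = 72.9): continuation = e^(−0.07)·[0.6300·0.0000 + 0.3700·0.0000] = 0.0000; exercise value = 0.0000 ≤ continuation, so V_uu = 0.0000
Node ud (S = 32.4): continuation = e^(−0.07)·[0.6300·0.0000 + 0.3700·20.5600] = 7.0927; exercise value = 7.6000 > continuation, so V_ud = 7.6000 (exercise)
Node dd (S = 14.4): continuation = e^(−0.07)·[0.6300·20.5600 + 0.3700·31.3600] = 22.8958; exercise value = 25.6000 > continuation, so V_dd = 25.6000 (exercise)
Node u (S = 54): continuation = e^(−0.07)·[0.6300·0.0000 + 0.3700·7.6000] = 2.6218; exercise value = 0.0000 ≤ continuation, so V_u = 2.6218
Node d (S = 24): continuation = e^(−0.07)·[0.6300·7.6000 + 0.3700·25.6000] = 13.2958; exercise value = 16.0000 > continuation, so V_d = 16.0000 (exercise)
Node 0 (S = 40): continuation = e^(−0.07)·[0.6300·2.6218 + 0.3700·16.0000] = 7.0597; exercise value = 0.0000 ≤ continuation, so V_0 = 7.0597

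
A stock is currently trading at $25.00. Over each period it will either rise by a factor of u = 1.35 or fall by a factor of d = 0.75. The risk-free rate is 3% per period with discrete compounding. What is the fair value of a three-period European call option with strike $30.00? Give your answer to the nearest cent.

Risk-neutral probability p = (1 + 0.03 − 0.75)/(1.35 − 0.75) = 0.2800/0.6000 = 0.4667
Terminal stock prices: S_uuu = 61.51, S_uud = 34.17, S_udd = 18.98, S_ddd = 10.55
Terminal payoffs (S − K): max(31.51, 0) = 31.51, max(4.172, 0) = 4.172, max(-11.02, 0) = 0, max(-19.45, 0) = 0
Node uu (S = 45.56): V_uu = 1/1.03·[0.4667·31.5094 + 0.5333·4.1719] = 16.4363
Node ud (S = 25.31): V_ud = 1/1.03·[0.4667·4.1719 + 0.5333·0.0000] = 1.8902
Node dd (S = 14.06): V_dd = 1/1.03·[0.4667·0.0000 + 0.5333·0.0000] = 0.0000
Node u (S = 33.75): V_u = 1/1.03·[0.4667·16.4363 + 0.5333·1.8902] = 8.4256
Node d (S = 18.75): V_d = 1/1.03·[0.4667·1.8902 + 0.5333·0.0000] = 0.8564
Node 0 (S = 25): V_0 = 1/1.03·[0.4667·8.4256 + 0.5333·0.8564] = 4.2609

$4.26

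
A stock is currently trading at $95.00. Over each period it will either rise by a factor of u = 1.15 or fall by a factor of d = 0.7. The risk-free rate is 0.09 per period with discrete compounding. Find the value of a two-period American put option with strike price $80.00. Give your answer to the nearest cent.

Risk-neutral probability p = (1 + 0.09 − 0.7)/(1.15 − 0.7) = 0.3900/0.4500 = 0.8667
Terminal stock prices: S_uu = 125.6, S_ud = 76.47, S_dd = 46.55
Terminal payoffs (K − S): max(-45.64, 0) = 0, max(3.525, 0) = 3.525, max(33.45, 0) = 33.45
Node u (S = 109.2): continuation = 1/1.09·[0.8667·0.0000 + 0.1333·3.5250] = 0.4312; exercise value = 0.0000 ≤ continuation, so V_u = 0.4312
Node d (S = 66.5): continuation = 1/1.09·[0.8667·3.5250 + 0.1333·33.4500] = 6.8945; exercise value = 13.5000 > continuation, so V_d = 13.5000 (exercise)
Node 0 (S = 95): continuation = 1/1.09·[0.8667·0.4312 + 0.1333·13.5000] = 1.9942; exercise value = 0.0000 ≤ continuation, so V_0 = 1.9942

$1.99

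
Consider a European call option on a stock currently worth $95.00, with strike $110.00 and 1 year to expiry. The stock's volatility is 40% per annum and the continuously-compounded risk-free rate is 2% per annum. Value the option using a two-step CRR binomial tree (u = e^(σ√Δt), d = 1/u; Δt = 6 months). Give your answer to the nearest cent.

CRR parameters: u = e^(σ√Δt) = e^(0.4·√0.5) = 1.3269, d = 1/u = 0.7536
Per-period rate: rΔt = 0.02·0.5 = 0.01, so R = e^0.01 = 1.0101
Risk-neutral probability p = (e^0.01 − 0.7536)/(1.3269 − 0.7536) = 0.2564/0.5733 = 0.4473
Terminal stock prices: S_uu = 167.3, S_ud = 95, S_dd = 53.96
Terminal payoffs (S − K): max(57.26, 0) = 57.26, max(-15, 0) = 0, max(-56.04, 0) = 0
Node u (S = 126.1): V_u = e^(−0.01)·[0.4473·57.2621 + 0.5527·0.0000] = 25.3579
Node d (S = 71.6): V_d = e^(−0.01)·[0.4473·0.0000 + 0.5527·0.0000] = 0.0000
Node 0 (S = 95): V_0 = e^(−0.01)·[0.4473·25.3579 + 0.5527·0.0000] = 11.2294

$11.23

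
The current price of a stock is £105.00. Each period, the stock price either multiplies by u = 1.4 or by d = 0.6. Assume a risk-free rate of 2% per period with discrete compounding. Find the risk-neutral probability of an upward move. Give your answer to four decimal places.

Risk-neutral probability p = (1 + 0.02 − 0.6)/(1.4 − 0.6) = 0.4200/0.8000 = 0.5250

p = 0.5250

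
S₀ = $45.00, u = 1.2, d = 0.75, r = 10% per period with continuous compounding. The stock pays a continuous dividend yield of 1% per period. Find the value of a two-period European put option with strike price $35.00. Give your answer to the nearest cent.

Per-period risk-free factor R = e^0.1 = 1.1052; dividend-adjusted growth = e^(0.1−0.01) = 1.0942.
Risk-neutral probability p = (1.0942 − 0.75)/(1.2 − 0.75) = 0.3442/0.4500 = 0.7648
Terminal stock prices: S_uu = 64.8, S_ud = 40.5, S_dd = 25.31
Terminal payoffs (K − S): max(-29.8, 0) = 0, max(-5.5, 0) = 0, max(9.688, 0) = 9.688
Node u (S = 54): V_u = e^(−0.1)·[0.7648·0.0000 + 0.2352·0.0000] = 0.0000
Node d (S = 33.75): V_d = e^(−0.1)·[0.7648·0.0000 + 0.2352·9.6875] = 2.0614
Node 0 (S = 45): V_0 = e^(−0.1)·[0.7648·0.0000 + 0.2352·2.0614] = 0.4386

$0.44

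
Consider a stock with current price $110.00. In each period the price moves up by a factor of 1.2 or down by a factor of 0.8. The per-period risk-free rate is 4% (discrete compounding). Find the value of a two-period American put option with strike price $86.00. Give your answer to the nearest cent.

$2.31

Risk-neutral probability p = (1 + 0.04 − 0.8)/(1.2 − 0.8) = 0.2400/0.4000 = 0.6000
Terminal stock prices: S_uu = 158.4, S_ud = 105.6, S_dd = 70.4
Terminal payoffs (K − S): max(-72.4, 0) = 0, max(-19.6, 0) = 0, max(15.6, 0) = 15.6
Node u (S = 132): continuation = 1/1.04·[0.6000·0.0000 + 0.4000·0.0000] = 0.0000; exercise value = 0.0000 ≤ continuation, so V_u = 0.0000
Node d (S = 88): continuation = 1/1.04·[0.6000·0.0000 + 0.4000·15.6000] = 6.0000; exercise value = 0.0000 ≤ continuation, so V_d = 6.0000
Node 0 (S = 110): continuation = 1/1.04·[0.6000·0.0000 + 0.4000·6.0000] = 2.3077; exercise value = 0.0000 ≤ continuation, so V_0 = 2.3077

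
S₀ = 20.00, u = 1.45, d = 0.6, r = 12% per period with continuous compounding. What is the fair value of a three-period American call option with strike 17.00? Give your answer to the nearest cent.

9.85

Risk-neutral probability p = (e^0.12 − 0.6)/(1.45 − 0.6) = 0.5275/0.8500 = 0.6206
Terminal stock prices: S_uuu = 60.97, S_uud = 25.23, S_udd = 10.44, S_ddd = 4.32
Terminal payoffs (S − K): max(43.97, 0) = 43.97, max(8.23, 0) = 8.23, max(-6.56, 0) = 0, max(-12.68, 0) = 0
Node uu (S = 42.05): continuation = e^(−0.12)·[0.6206·43.9725 + 0.3794·8.2300] = 26.9724; exercise value = 25.0500 ≤ continuation, so V_uu = 26.9724
Node ud (S = 17.4): continuation = e^(−0.12)·[0.6206·8.2300 + 0.3794·0.0000] = 4.5299; exercise value = 0.4000 ≤ continuation, so V_ud = 4.5299
Node dd (S = 7.2): continuation = e^(−0.12)·[0.6206·0.0000 + 0.3794·0.0000] = 0.0000; exercise value = 0.0000 ≤ continuation, so V_dd = 0.0000
Node u (S = 29): continuation = e^(−0.12)·[0.6206·26.9724 + 0.3794·4.5299] = 16.3702; exercise value = 12.0000 ≤ continuation, so V_u = 16.3702
Node d (S = 12): continuation = e^(−0.12)·[0.6206·4.5299 + 0.3794·0.0000] = 2.4933; exercise value = 0.0000 ≤ continuation, so V_d = 2.4933
Node 0 (S = 20): continuation = e^(−0.12)·[0.6206·16.3702 + 0.3794·2.4933] = 9.8493; exercise value = 3.0000 ≤ continuation, so V_0 = 9.8493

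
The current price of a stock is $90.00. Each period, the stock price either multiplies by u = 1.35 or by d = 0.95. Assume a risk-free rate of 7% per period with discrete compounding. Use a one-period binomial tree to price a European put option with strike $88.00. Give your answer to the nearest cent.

$1.64

Risk-neutral probability p = (1 + 0.07 − 0.95)/(1.35 − 0.95) = 0.1200/0.4000 = 0.3000
Terminal stock prices: S_u = 121.5, S_d = 85.5
Terminal payoffs (K − S): max(-33.5, 0) = 0, max(2.5, 0) = 2.5
Node 0 (S = 90): V_0 = 1/1.07·[0.3000·0.0000 + 0.7000·2.5000] = 1.6355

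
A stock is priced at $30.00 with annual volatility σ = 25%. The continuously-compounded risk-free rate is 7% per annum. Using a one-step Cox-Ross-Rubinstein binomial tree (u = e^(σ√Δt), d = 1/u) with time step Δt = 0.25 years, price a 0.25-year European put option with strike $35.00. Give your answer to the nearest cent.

CRR parameters: u = e^(σ√Δt) = e^(0.25·√0.25) = 1.1331, d = 1/u = 0.8825
Per-period rate: rΔt = 0.07·0.25 = 0.0175, so R = e^0.0175 = 1.0177
Risk-neutral probability p = (e^0.0175 − 0.8825)/(1.1331 − 0.8825) = 0.1352/0.2507 = 0.5392
Terminal stock prices: S_u = 33.99, S_d = 26.47
Terminal payoffs (K − S): max(1.006, 0) = 1.006, max(8.525, 0) = 8.525
Node 0 (S = 30): V_0 = e^(−0.0175)·[0.5392·1.0055 + 0.4608·8.5251] = 4.3928

$4.39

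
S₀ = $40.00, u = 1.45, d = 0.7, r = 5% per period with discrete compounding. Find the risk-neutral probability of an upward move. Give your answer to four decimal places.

Risk-neutral probability p = (1 + 0.05 − 0.7)/(1.45 − 0.7) = 0.3500/0.7500 = 0.4667

p = 0.4667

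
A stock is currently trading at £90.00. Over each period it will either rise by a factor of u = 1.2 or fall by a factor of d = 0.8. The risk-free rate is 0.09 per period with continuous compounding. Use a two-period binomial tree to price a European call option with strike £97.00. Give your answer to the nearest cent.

£14.73

Risk-neutral probability p = (e^0.09 − 0.8)/(1.2 − 0.8) = 0.2942/0.4000 = 0.7354
Terminal stock prices: S_uu = 129.6, S_ud = 86.4, S_dd = 57.6
Terminal payoffs (S − K): max(32.6, 0) = 32.6, max(-10.6, 0) = 0, max(-39.4, 0) = 0
Node u (S = 108): V_u = e^(−0.09)·[0.7354·32.6000 + 0.2646·0.0000] = 21.9117
Node d (S = 72): V_d = e^(−0.09)·[0.7354·0.0000 + 0.2646·0.0000] = 0.0000
Node 0 (S = 90): V_0 = e^(−0.09)·[0.7354·21.9117 + 0.2646·0.0000] = 14.7277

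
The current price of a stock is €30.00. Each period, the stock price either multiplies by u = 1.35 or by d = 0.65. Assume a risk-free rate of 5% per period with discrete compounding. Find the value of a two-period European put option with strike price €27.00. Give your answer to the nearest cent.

Risk-neutral probability p = (1 + 0.05 − 0.65)/(1.35 − 0.65) = 0.4000/0.7000 = 0.5714
Terminal stock prices: S_uu = 54.68, S_ud = 26.32, S_dd = 12.68
Terminal payoffs (K − S): max(-27.68, 0) = 0, max(0.675, 0) = 0.675, max(14.32, 0) = 14.32
Node u (S = 40.5): V_u = 1/1.05·[0.5714·0.0000 + 0.4286·0.6750] = 0.2755
Node d (S = 19.5): V_d = 1/1.05·[0.5714·0.6750 + 0.4286·14.3250] = 6.2143
Node 0 (S = 30): V_0 = 1/1.05·[0.5714·0.2755 + 0.4286·6.2143] = 2.6864

€2.69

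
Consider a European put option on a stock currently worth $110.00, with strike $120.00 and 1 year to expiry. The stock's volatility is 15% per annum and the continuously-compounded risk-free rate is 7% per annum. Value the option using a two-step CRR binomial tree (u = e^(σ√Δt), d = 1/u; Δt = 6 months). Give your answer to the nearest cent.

CRR parameters: u = e^(σ√Δt) = e^(0.15·√0.5) = 1.1119, d = 1/u = 0.8994
Per-period rate: rΔt = 0.07·0.5 = 0.035, so R = e^0.035 = 1.0356
Risk-neutral probability p = (e^0.035 − 0.8994)/(1.1119 − 0.8994) = 0.1363/0.2125 = 0.6411
Terminal stock prices: S_uu = 136, S_ud = 110, S_dd = 88.97
Terminal payoffs (K − S): max(-15.99, 0) = 0, max(10, 0) = 10, max(31.03, 0) = 31.03
Node u (S = 122.3): V_u = e^(−0.035)·[0.6411·0.0000 + 0.3589·10.0000] = 3.4655
Node d (S = 98.93): V_d = e^(−0.035)·[0.6411·10.0000 + 0.3589·31.0256] = 16.9425
Node 0 (S = 110): V_0 = e^(−0.035)·[0.6411·3.4655 + 0.3589·16.9425] = 8.0167

$8.02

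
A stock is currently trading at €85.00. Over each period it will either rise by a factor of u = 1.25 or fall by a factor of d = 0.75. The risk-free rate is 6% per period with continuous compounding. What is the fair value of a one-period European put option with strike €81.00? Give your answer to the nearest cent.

€6.11

Risk-neutral probability p = (e^0.06 − 0.75)/(1.25 − 0.75) = 0.3118/0.5000 = 0.6237
Terminal stock prices: S_u = 106.2, S_d = 63.75
Terminal payoffs (K − S): max(-25.25, 0) = 0, max(17.25, 0) = 17.25
Node 0 (S = 85): V_0 = e^(−0.06)·[0.6237·0.0000 + 0.3763·17.2500] = 6.1136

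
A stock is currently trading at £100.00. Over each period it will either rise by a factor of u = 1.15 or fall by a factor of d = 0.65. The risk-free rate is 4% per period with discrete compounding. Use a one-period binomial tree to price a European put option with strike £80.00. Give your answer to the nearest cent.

Risk-neutral probability p = (1 + 0.04 − 0.65)/(1.15 − 0.65) = 0.3900/0.5000 = 0.7800
Terminal stock prices: S_u = 115, S_d = 65
Terminal payoffs (K − S): max(-35, 0) = 0, max(15, 0) = 15
Node 0 (S = 100): V_0 = 1/1.04·[0.7800·0.0000 + 0.2200·15.0000] = 3.1731

£3.17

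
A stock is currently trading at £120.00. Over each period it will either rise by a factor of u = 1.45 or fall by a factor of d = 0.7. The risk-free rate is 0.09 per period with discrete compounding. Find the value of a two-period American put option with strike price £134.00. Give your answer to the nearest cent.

£24.58

Risk-neutral probability p = (1 + 0.09 − 0.7)/(1.45 − 0.7) = 0.3900/0.7500 = 0.5200
Terminal stock prices: S_uu = 252.3, S_ud = 121.8, S_dd = 58.8
Terminal payoffs (K − S): max(-118.3, 0) = 0, max(12.2, 0) = 12.2, max(75.2, 0) = 75.2
Node u (S = 174): continuation = 1/1.09·[0.5200·0.0000 + 0.4800·12.2000] = 5.3725; exercise value = 0.0000 ≤ continuation, so V_u = 5.3725
Node d (S = 84): continuation = 1/1.09·[0.5200·12.2000 + 0.4800·75.2000] = 38.9358; exercise value = 50.0000 > continuation, so V_d = 50.0000 (exercise)
Node 0 (S = 120): continuation = 1/1.09·[0.5200·5.3725 + 0.4800·50.0000] = 24.5814; exercise value = 14.0000 ≤ continuation, so V_0 = 24.5814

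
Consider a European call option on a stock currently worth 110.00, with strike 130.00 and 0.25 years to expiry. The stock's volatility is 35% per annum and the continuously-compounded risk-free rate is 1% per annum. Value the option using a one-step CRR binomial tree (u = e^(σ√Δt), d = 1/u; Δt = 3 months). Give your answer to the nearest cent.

0.48

CRR parameters: u = e^(σ√Δt) = e^(0.35·√0.25) = 1.1912, d = 1/u = 0.8395
Per-period rate: rΔt = 0.01·0.25 = 0.0025, so R = e^0.0025 = 1.0025
Risk-neutral probability p = (e^0.0025 − 0.8395)/(1.1912 − 0.8395) = 0.1630/0.3518 = 0.4635
Terminal stock prices: S_u = 131, S_d = 92.34
Terminal payoffs (S − K): max(1.037, 0) = 1.037, max(-37.66, 0) = 0
Node 0 (S = 110): V_0 = e^(−0.0025)·[0.4635·1.0371 + 0.5365·0.0000] = 0.4795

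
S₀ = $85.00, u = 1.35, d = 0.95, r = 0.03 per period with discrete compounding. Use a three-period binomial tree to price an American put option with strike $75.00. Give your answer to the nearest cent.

$0.99

Risk-neutral probability p = (1 + 0.03 − 0.95)/(1.35 − 0.95) = 0.0800/0.4000 = 0.2000
Terminal stock prices: S_uuu = 209.1, S_uud = 147.2, S_udd = 103.6, S_ddd = 72.88
Terminal payoffs (K − S): max(-134.1, 0) = 0, max(-72.17, 0) = 0, max(-28.56, 0) = 0, max(2.123, 0) = 2.123
Node uu (S = 154.9): continuation = 1/1.03·[0.2000·0.0000 + 0.8000·0.0000] = 0.0000; exercise value = 0.0000 ≤ continuation, so V_uu = 0.0000
Node ud (S = 109): continuation = 1/1.03·[0.2000·0.0000 + 0.8000·0.0000] = 0.0000; exercise value = 0.0000 ≤ continuation, so V_ud = 0.0000
Node dd (S = 76.71): continuation = 1/1.03·[0.2000·0.0000 + 0.8000·2.1231] = 1.6490; exercise value = 0.0000 ≤ continuation, so V_dd = 1.6490
Node u (S = 114.8): continuation = 1/1.03·[0.2000·0.0000 + 0.8000·0.0000] = 0.0000; exercise value = 0.0000 ≤ continuation, so V_u = 0.0000
Node d (S = 80.75): continuation = 1/1.03·[0.2000·0.0000 + 0.8000·1.6490] = 1.2808; exercise value = 0.0000 ≤ continuation, so V_d = 1.2808
Node 0 (S = 85): continuation = 1/1.03·[0.2000·0.0000 + 0.8000·1.2808] = 0.9948; exercise value = 0.0000 ≤ continuation, so V_0 = 0.9948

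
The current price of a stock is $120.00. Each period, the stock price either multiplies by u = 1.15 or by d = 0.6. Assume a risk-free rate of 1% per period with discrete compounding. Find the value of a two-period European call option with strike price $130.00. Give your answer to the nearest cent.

$15.63

Risk-neutral probability p = (1 + 0.01 − 0.6)/(1.15 − 0.6) = 0.4100/0.5500 = 0.7455
Terminal stock prices: S_uu = 158.7, S_ud = 82.8, S_dd = 43.2
Terminal payoffs (S − K): max(28.7, 0) = 28.7, max(-47.2, 0) = 0, max(-86.8, 0) = 0
Node u (S = 138): V_u = 1/1.01·[0.7455·28.7000 + 0.2545·0.0000] = 21.1827
Node d (S = 72): V_d = 1/1.01·[0.7455·0.0000 + 0.2545·0.0000] = 0.0000
Node 0 (S = 120): V_0 = 1/1.01·[0.7455·21.1827 + 0.2545·0.0000] = 15.6344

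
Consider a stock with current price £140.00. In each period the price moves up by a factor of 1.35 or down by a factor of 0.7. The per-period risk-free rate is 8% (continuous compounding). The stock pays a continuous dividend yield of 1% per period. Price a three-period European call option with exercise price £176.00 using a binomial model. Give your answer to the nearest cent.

Per-period risk-free factor R = e^0.08 = 1.0833; dividend-adjusted growth = e^(0.08−0.01) = 1.0725.
Risk-neutral probability p = (1.0725 − 0.7)/(1.35 − 0.7) = 0.3725/0.6500 = 0.5731
Terminal stock prices: S_uuu = 344.5, S_uud = 178.6, S_udd = 92.61, S_ddd = 48.02
Terminal payoffs (S − K): max(168.5, 0) = 168.5, max(2.605, 0) = 2.605, max(-83.39, 0) = 0, max(-128, 0) = 0
Node uu (S = 255.2): V_uu = e^(−0.08)·[0.5731·168.4525 + 0.4269·2.6050] = 90.1427
Node ud (S = 132.3): V_ud = e^(−0.08)·[0.5731·2.6050 + 0.4269·0.0000] = 1.3781
Node dd (S = 68.6): V_dd = e^(−0.08)·[0.5731·0.0000 + 0.4269·0.0000] = 0.0000
Node u (S = 189): V_u = e^(−0.08)·[0.5731·90.1427 + 0.4269·1.3781] = 48.2312
Node d (S = 98): V_d = e^(−0.08)·[0.5731·1.3781 + 0.4269·0.0000] = 0.7291
Node 0 (S = 140): V_0 = e^(−0.08)·[0.5731·48.2312 + 0.4269·0.7291] = 25.8030

£25.80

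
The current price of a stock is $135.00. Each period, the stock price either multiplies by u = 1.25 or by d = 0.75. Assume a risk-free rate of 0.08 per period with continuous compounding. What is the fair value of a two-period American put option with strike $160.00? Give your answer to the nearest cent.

$25.00

Risk-neutral probability p = (e^0.08 − 0.75)/(1.25 − 0.75) = 0.3333/0.5000 = 0.6666
Terminal stock prices: S_uu = 210.9, S_ud = 126.6, S_dd = 75.94
Terminal payoffs (K − S): max(-50.94, 0) = 0, max(33.44, 0) = 33.44, max(84.06, 0) = 84.06
Node u (S = 168.8): continuation = e^(−0.08)·[0.6666·0.0000 + 0.3334·33.4375] = 10.2918; exercise value = 0.0000 ≤ continuation, so V_u = 10.2918
Node d (S = 101.2): continuation = e^(−0.08)·[0.6666·33.4375 + 0.3334·84.0625] = 46.4486; exercise value = 58.7500 > continuation, so V_d = 58.7500 (exercise)
Node 0 (S = 135): continuation = e^(−0.08)·[0.6666·10.2918 + 0.3334·58.7500] = 24.4155; exercise value = 25.0000 > continuation, so V_0 = 25.0000 (exercise)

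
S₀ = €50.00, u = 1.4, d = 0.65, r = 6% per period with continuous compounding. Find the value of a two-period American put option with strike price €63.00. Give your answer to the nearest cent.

€16.79

Risk-neutral probability p = (e^0.06 − 0.65)/(1.4 − 0.65) = 0.4118/0.7500 = 0.5491
Terminal stock prices: S_uu = 98, S_ud = 45.5, S_dd = 21.13
Terminal payoffs (K − S): max(-35, 0) = 0, max(17.5, 0) = 17.5, max(41.88, 0) = 41.88
Node u (S = 70): continuation = e^(−0.06)·[0.5491·0.0000 + 0.4509·17.5000] = 7.4310; exercise value = 0.0000 ≤ continuation, so V_u = 7.4310
Node d (S = 32.5): continuation = e^(−0.06)·[0.5491·17.5000 + 0.4509·41.8750] = 26.8312; exercise value = 30.5000 > continuation, so V_d = 30.5000 (exercise)
Node 0 (S = 50): continuation = e^(−0.06)·[0.5491·7.4310 + 0.4509·30.5000] = 16.7940; exercise value = 13.0000 ≤ continuation, so V_0 = 16.7940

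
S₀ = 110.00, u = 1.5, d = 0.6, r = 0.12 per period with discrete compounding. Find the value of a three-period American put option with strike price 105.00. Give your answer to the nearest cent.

Risk-neutral probability p = (1 + 0.12 − 0.6)/(1.5 − 0.6) = 0.5200/0.9000 = 0.5778
Terminal stock prices: S_uuu = 371.2, S_uud = 148.5, S_udd = 59.4, S_ddd = 23.76
Terminal payoffs (K − S): max(-266.2, 0) = 0, max(-43.5, 0) = 0, max(45.6, 0) = 45.6, max(81.24, 0) = 81.24
Node uu (S = 247.5): continuation = 1/1.12·[0.5778·0.0000 + 0.4222·0.0000] = 0.0000; exercise value = 0.0000 ≤ continuation, so V_uu = 0.0000
Node ud (S = 99): continuation = 1/1.12·[0.5778·0.0000 + 0.4222·45.6000] = 17.1905; exercise value = 6.0000 ≤ continuation, so V_ud = 17.1905
Node dd (S = 39.6): continuation = 1/1.12·[0.5778·45.6000 + 0.4222·81.2400] = 54.1500; exercise value = 65.4000 > continuation, so V_dd = 65.4000 (exercise)
Node u (S = 165): continuation = 1/1.12·[0.5778·0.0000 + 0.4222·17.1905] = 6.4805; exercise value = 0.0000 ≤ continuation, so V_u = 6.4805
Node d (S = 66): continuation = 1/1.12·[0.5778·17.1905 + 0.4222·65.4000] = 33.5229; exercise value = 39.0000 > continuation, so V_d = 39.0000 (exercise)
Node 0 (S = 110): continuation = 1/1.12·[0.5778·6.4805 + 0.4222·39.0000] = 18.0455; exercise value = 0.0000 ≤ continuation, so V_0 = 18.0455

18.05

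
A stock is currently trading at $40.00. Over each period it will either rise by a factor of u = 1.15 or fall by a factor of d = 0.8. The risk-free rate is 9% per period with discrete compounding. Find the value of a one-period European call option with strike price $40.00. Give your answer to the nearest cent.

$4.56

Risk-neutral probability p = (1 + 0.09 − 0.8)/(1.15 − 0.8) = 0.2900/0.3500 = 0.8286
Terminal stock prices: S_u = 46, S_d = 32
Terminal payoffs (S − K): max(6, 0) = 6, max(-8, 0) = 0
Node 0 (S = 40): V_0 = 1/1.09·[0.8286·6.0000 + 0.1714·0.0000] = 4.5609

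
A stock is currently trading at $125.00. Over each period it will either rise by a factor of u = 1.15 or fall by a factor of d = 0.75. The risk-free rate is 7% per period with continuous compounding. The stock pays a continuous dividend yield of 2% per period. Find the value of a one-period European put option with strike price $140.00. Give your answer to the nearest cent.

Per-period risk-free factor R = e^0.07 = 1.0725; dividend-adjusted growth = e^(0.07−0.02) = 1.0513.
Risk-neutral probability p = (1.0513 − 0.75)/(1.15 − 0.75) = 0.3013/0.4000 = 0.7532
Terminal stock prices: S_u = 143.8, S_d = 93.75
Terminal payoffs (K − S): max(-3.75, 0) = 0, max(46.25, 0) = 46.25
Node 0 (S = 125): V_0 = e^(−0.07)·[0.7532·0.0000 + 0.2468·46.2500] = 10.6438

$10.64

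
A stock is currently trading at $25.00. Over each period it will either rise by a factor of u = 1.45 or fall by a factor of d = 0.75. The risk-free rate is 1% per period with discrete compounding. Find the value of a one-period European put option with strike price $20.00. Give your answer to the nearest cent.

$0.78

Risk-neutral probability p = (1 + 0.01 − 0.75)/(1.45 − 0.75) = 0.2600/0.7000 = 0.3714
Terminal stock prices: S_u = 36.25, S_d = 18.75
Terminal payoffs (K − S): max(-16.25, 0) = 0, max(1.25, 0) = 1.25
Node 0 (S = 25): V_0 = 1/1.01·[0.3714·0.0000 + 0.6286·1.2500] = 0.7779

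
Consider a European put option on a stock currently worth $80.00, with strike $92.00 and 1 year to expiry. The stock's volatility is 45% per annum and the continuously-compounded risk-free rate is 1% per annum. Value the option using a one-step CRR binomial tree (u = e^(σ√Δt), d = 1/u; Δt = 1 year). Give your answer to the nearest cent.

CRR parameters: u = e^(σ√Δt) = e^(0.45·√1) = 1.5683, d = 1/u = 0.6376
Per-period rate: rΔt = 0.01·1 = 0.01, so R = e^0.01 = 1.0101
Risk-neutral probability p = (e^0.01 − 0.6376)/(1.5683 − 0.6376) = 0.3724/0.9307 = 0.4002
Terminal stock prices: S_u = 125.5, S_d = 51.01
Terminal payoffs (K − S): max(-33.46, 0) = 0, max(40.99, 0) = 40.99
Node 0 (S = 80): V_0 = e^(−0.01)·[0.4002·0.0000 + 0.5998·40.9897] = 24.3427

$24.34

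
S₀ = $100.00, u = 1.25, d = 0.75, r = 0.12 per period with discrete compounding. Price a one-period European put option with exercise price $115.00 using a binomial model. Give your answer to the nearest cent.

$9.29

Risk-neutral probability p = (1 + 0.12 − 0.75)/(1.25 − 0.75) = 0.3700/0.5000 = 0.7400
Terminal stock prices: S_u = 125, S_d = 75
Terminal payoffs (K − S): max(-10, 0) = 0, max(40, 0) = 40
Node 0 (S = 100): V_0 = 1/1.12·[0.7400·0.0000 + 0.2600·40.0000] = 9.2857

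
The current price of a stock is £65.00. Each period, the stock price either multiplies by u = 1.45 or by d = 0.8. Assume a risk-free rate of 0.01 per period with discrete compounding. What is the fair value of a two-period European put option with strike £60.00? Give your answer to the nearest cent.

£8.27

Risk-neutral probability p = (1 + 0.01 − 0.8)/(1.45 − 0.8) = 0.2100/0.6500 = 0.3231
Terminal stock prices: S_uu = 136.7, S_ud = 75.4, S_dd = 41.6
Terminal payoffs (K − S): max(-76.66, 0) = 0, max(-15.4, 0) = 0, max(18.4, 0) = 18.4
Node u (S = 94.25): V_u = 1/1.01·[0.3231·0.0000 + 0.6769·0.0000] = 0.0000
Node d (S = 52): V_d = 1/1.01·[0.3231·0.0000 + 0.6769·18.4000] = 12.3321
Node 0 (S = 65): V_0 = 1/1.01·[0.3231·0.0000 + 0.6769·12.3321] = 8.2652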